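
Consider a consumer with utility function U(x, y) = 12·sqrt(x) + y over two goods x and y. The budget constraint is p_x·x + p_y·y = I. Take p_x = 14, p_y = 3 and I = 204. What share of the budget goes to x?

share on x = 0.1134

Utility is quasi-linear in y; the FOC for x is 6/√x = p_x/p_y.
Thus x* = (6·p_y/p_x)² — independent of I — with the rest of income spent on y.
Plugging in: x* = (6·3/14)² = 1.6531, y* = 60.2857.
Expenditure on x: 14·1.6531 = 23.1429; share = 0.1134.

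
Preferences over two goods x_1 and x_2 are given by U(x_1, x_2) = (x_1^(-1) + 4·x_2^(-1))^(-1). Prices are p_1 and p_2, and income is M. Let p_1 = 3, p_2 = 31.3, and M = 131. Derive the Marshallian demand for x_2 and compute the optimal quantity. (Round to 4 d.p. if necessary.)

x_2* = 3.6243

From the CES first-order condition, (1/4)·(x_2/x_1)^(2) = p_1/p_2.
Solve for the ratio: x_2/x_1 = [4·p_1/p_2]^(0.5).
With the ratio pinned down, the budget gives x_1* = M/(p_1 + p_2·(x_2/x_1)) and x_2* = (x_2/x_1)·x_1*.
Numerically x_2/x_1 = 0.619182, so x_1* = 131/(3 + 31.3·0.619182) = 5.8533 and x_2* = 0.619182·5.8533 = 3.6243.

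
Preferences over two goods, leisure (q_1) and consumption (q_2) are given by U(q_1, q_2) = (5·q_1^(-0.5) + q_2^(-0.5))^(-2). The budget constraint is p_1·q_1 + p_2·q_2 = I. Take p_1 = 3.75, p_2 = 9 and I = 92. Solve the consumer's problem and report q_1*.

q_1* = 16.828

From the CES first-order condition, 5·(q_2/q_1)^(1.5) = p_1/p_2.
Hence q_2/q_1 = ((1/5)·p_1/p_2)^(1/(1.5)), i.e. raised to the 2/3 power.
Substitute q_2 = (q_2/q_1)·q_1 into the budget: q_1* = I/(p_1 + p_2·(q_2/q_1)).
Numerically q_2/q_1 = 0.190786, so q_1* = 92/(3.75 + 9·0.190786) = 16.828.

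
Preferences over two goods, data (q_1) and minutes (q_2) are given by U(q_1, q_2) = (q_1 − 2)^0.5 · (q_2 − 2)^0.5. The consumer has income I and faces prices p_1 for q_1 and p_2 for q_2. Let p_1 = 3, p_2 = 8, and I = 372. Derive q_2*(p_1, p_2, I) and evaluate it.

q_2* = 23.875

MRS = (q_2−2)/(q_1−2). Tangency with p_1/p_2 gives q_2−2 = (p_1/p_2)·(q_1−2).
After buying the subsistence bundle (2, 2), a share 0.5 of the remaining income goes to q_1: q_1* = 2 + 0.5·(I − 2p_1 − 2p_2)/p_1.
Discretionary income = 372 − 2·3 − 2·8 = 350; q_2* = 2 + 0.5·350/8 = 23.875.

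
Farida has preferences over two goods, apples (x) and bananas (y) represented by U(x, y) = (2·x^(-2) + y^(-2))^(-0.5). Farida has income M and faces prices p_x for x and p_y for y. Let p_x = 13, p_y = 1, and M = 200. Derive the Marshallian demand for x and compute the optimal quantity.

With the ratio pinned down, the budget gives x* = M/(p_x + p_y·(y/x)) and y* = (y/x)·x*.
Numerically y/x = 1.866256, so x* = 200/(13 + 1·1.866256) = 13.4533.

x* = 13.4533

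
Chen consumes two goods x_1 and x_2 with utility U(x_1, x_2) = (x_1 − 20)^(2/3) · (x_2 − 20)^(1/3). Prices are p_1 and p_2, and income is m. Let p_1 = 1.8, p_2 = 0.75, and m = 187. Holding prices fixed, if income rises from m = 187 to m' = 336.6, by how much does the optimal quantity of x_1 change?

MRS = 2·(x_2−20)/(x_1−20). Tangency with p_1/p_2 gives x_2−20 = (1/2)·(p_1/p_2)·(x_1−20).
Substituting into the budget: x_1* = 20 + 2/3·(m − 20·p_1 − 20·p_2)/p_1, and x_2* = 20 + 1/3·(…)/p_2.
Discretionary income = 187 − 20·1.8 − 20·0.75 = 136; x_1* = 20 + 2/3·136/1.8 = 70.3704.
At m' = 336.6: x_1* = 125.7778. Change: 125.7778 − 70.3704 = 55.4074.

Δx_1* = 55.4074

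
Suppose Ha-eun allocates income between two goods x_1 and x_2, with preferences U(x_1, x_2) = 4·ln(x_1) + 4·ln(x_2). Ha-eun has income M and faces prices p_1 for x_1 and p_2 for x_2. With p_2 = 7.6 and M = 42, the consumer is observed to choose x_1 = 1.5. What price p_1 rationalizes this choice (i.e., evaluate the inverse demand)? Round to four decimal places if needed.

p_1 = 14

Tangency: MRS = x_2/x_1 = p_1/p_2.
So 4·p_2·x_2 = 4·p_1·x_1; combined with the budget, a share 0.5 of income goes to x_1.
Demand: x_1*(p_1,p_2,M) = 0.5·M/p_1 and x_2* = 0.5·M/p_2.
Set x_1* = 1.5 in the demand function and solve for p_1: p_1 = 14.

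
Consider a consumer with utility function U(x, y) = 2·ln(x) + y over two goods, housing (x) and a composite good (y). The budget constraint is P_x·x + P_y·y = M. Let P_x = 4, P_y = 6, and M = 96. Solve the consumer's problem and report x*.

x* = 3

MU_x = 2/x, MU_y = 1. Tangency: 2/x = P_x/P_y.
So x*(P_x,P_y) = 2·P_y/P_x, independent of income; and y* = (M − 2·P_y)/P_y.
At the given prices: x* = 2·6/4 = 3.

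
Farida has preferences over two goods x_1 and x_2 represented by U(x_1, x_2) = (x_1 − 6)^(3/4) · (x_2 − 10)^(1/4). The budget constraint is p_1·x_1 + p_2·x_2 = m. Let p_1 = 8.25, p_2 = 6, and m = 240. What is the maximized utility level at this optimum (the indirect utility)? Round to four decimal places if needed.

V = 9.7614

Let x_1' = x_1−6, x_2' = x_2−10. MRS = 3·x_2'/x_1' = p_1/p_2.
After buying the subsistence bundle (6, 10), a share 0.75 of the remaining income goes to x_1: x_1* = 6 + 0.75·(m − 6p_1 − 10p_2)/p_1.
Discretionary income = 240 − 6·8.25 − 10·6 = 130.5; x_1* = 6 + 0.75·130.5/8.25 = 17.8636; x_2* = 10 + 0.25·130.5/6 = 15.4375.
Utility at the optimum: U(17.8636, 15.4375) = 9.7614.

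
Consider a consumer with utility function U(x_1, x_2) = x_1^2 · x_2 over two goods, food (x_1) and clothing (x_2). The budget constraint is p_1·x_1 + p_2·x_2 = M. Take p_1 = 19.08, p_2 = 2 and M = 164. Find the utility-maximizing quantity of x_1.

x_1* = 5.7303

The MRS is 2·x_2/x_1. Set MRS = p_1/p_2.
So 2·p_2·x_2 = p_1·x_1; combined with the budget, a share 2/3 of income goes to x_1.
Demand: x_1*(p_1,p_2,M) = 2/3·M/p_1 and x_2* = 1/3·M/p_2.
At p_1=19.08, p_2=2, M=164: x_1* = 2/3·164/19.08 = 5.7303.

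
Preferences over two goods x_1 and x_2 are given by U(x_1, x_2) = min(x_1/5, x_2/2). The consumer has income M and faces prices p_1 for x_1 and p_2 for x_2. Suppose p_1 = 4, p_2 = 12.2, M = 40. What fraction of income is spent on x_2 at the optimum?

Leontief preferences: the optimum is at the kink where x_1/5 = x_2/2, i.e. x_2 = (2/5)·x_1.
Budget: p_1·x_1 + p_2·(2/5)·x_1 = M, so (5·p_1 + 2·p_2)·x_1 = 5·M.
Demand: x_1*(p_1,p_2,M) = 5·M/(5·p_1 + 2·p_2), x_2* = 2·M/(5·p_1 + 2·p_2).
Here 5·4 + 2·12.2 = 44.4, giving x_1* = 4.5045 and x_2* = 1.8018.
Expenditure on x_2: 12.2·1.8018 = 21.982; share = 0.5495.

share on x_2 = 0.5495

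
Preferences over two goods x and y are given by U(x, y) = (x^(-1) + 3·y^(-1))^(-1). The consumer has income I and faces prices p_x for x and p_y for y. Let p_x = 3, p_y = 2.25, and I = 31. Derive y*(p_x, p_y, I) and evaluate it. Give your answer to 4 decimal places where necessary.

y* = 8.2667

From the CES first-order condition, (1/3)·(y/x)^(2) = p_x/p_y.
Hence y/x = (3·p_x/p_y)^(1/(2)), i.e. raised to the 0.5 power.
Substitute y = (y/x)·x into the budget: x* = I/(p_x + p_y·(y/x)).
Numerically y/x = 2, so x* = 31/(3 + 2.25·2) = 4.1333 and y* = 2·4.1333 = 8.2667.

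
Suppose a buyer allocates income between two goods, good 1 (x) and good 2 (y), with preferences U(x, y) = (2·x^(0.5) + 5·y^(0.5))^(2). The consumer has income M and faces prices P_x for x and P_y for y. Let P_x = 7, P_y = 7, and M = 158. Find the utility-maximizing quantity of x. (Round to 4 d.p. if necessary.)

x* = 3.1133

MU_x ∝ 2·x^(-0.5), MU_y ∝ 5·y^(-0.5), so MRS = (2/5)·(y/x)^(0.5) = P_x/P_y.
Solve for the ratio: y/x = [(5/2)·P_x/P_y]^(2).
Substitute y = (y/x)·x into the budget: x* = M/(P_x + P_y·(y/x)).
Numerically y/x = 6.25, so x* = 158/(7 + 7·6.25) = 3.1133.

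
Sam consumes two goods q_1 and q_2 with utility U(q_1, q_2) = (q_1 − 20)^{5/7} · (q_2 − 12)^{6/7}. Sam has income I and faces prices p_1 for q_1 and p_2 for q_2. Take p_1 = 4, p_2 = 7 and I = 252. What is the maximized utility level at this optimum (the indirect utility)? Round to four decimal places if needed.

V = 26.9761

MRS = (5/6)·(q_2−12)/(q_1−20). Tangency with p_1/p_2 gives q_2−12 = (6/5)·(p_1/p_2)·(q_1−20).
After buying the subsistence bundle (20, 12), a share 5/11 of the remaining income goes to q_1: q_1* = 20 + 5/11·(I − 20p_1 − 12p_2)/p_1.
Discretionary income = 252 − 20·4 − 12·7 = 88; q_1* = 20 + 5/11·88/4 = 30; q_2* = 12 + 6/11·88/7 = 18.8571.
Utility at the optimum: U(30, 18.8571) = 26.9761.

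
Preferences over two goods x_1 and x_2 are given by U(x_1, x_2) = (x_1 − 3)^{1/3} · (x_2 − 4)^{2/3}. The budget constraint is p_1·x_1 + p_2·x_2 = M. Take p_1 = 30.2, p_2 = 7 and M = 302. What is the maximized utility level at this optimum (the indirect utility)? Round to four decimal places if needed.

V = 8.5159

Let x_1' = x_1−3, x_2' = x_2−4. MRS = (1/2)·x_2'/x_1' = p_1/p_2.
After buying the subsistence bundle (3, 4), a share 1/3 of the remaining income goes to x_1: x_1* = 3 + 1/3·(M − 3p_1 − 4p_2)/p_1.
Discretionary income = 302 − 3·30.2 − 4·7 = 183.4; x_1* = 3 + 1/3·183.4/30.2 = 5.0243; x_2* = 4 + 2/3·183.4/7 = 21.4667.
Utility at the optimum: U(5.0243, 21.4667) = 8.5159.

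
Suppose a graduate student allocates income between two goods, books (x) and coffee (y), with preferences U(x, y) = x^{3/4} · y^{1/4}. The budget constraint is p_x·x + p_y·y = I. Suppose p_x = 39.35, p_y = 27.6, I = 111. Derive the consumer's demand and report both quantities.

x* = 2.1156, y* = 1.0054

At p_x=39.35, p_y=27.6, I=111: x* = 0.75·111/39.35 = 2.1156, y* = 1.0054.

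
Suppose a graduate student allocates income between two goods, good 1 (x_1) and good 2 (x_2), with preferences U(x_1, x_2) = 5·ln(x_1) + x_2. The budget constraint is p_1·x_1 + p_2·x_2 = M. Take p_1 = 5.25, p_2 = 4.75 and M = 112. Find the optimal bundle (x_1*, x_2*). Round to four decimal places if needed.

x_1* = 4.5238, x_2* = 18.5789

MU_x_1 = 5/x_1, MU_x_2 = 1. Tangency: 5/x_1 = p_1/p_2.
So x_1*(p_1,p_2) = 5·p_2/p_1, independent of income; and x_2* = (M − 5·p_2)/p_2.
At the given prices: x_1* = 5·4.75/5.25 = 4.5238, and x_2* = 18.5789.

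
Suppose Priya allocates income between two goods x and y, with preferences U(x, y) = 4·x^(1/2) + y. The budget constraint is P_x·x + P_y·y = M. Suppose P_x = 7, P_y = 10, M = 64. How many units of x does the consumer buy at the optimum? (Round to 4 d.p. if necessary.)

x* = 8.1633

Utility is quasi-linear in y; the FOC for x is 2/√x = P_x/P_y.
Thus x* = (2·P_y/P_x)² — independent of M — with the rest of income spent on y.
Plugging in: x* = (2·10/7)² = 8.1633.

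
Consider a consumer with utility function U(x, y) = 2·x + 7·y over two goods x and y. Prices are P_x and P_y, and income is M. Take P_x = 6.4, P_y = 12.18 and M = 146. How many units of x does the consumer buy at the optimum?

x* = 0

y gives more utility per dollar, so spend all income on y: y* = M/P_y, x* = 0.
Numerically: x* = 0, y* = 11.9869.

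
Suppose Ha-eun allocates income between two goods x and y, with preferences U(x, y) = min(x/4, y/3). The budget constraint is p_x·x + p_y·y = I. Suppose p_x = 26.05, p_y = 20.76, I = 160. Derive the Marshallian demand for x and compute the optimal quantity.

x* = 3.8443

Leontief preferences: the optimum is at the kink where x/4 = y/3, i.e. y = (3/4)·x.
Budget: p_x·x + p_y·(3/4)·x = I, so (4·p_x + 3·p_y)·x = 4·I.
Demand: x*(p_x,p_y,I) = 4·I/(4·p_x + 3·p_y), y* = 3·I/(4·p_x + 3·p_y).
Here 4·26.05 + 3·20.76 = 166.48, giving x* = 3.8443.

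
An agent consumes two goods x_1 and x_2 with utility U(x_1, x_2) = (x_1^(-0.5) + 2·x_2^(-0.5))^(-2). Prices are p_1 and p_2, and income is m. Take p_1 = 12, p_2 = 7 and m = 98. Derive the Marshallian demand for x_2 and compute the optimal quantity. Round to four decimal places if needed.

x_2* = 7.982

From the CES first-order condition, (1/2)·(x_2/x_1)^(1.5) = p_1/p_2.
Hence x_2/x_1 = (2·p_1/p_2)^(1/(1.5)), i.e. raised to the 2/3 power.
With the ratio pinned down, the budget gives x_1* = m/(p_1 + p_2·(x_2/x_1)) and x_2* = (x_2/x_1)·x_1*.
Numerically x_2/x_1 = 2.273747, so x_1* = 98/(12 + 7·2.273747) = 3.5105 and x_2* = 2.273747·3.5105 = 7.982.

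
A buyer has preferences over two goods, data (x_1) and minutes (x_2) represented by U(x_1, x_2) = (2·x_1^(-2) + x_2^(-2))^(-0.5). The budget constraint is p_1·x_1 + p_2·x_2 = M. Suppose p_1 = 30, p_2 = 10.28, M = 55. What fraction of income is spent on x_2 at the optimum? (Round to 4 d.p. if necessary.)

MRS = MU_x_1/MU_x_2 = 2·(x_2/x_1)^(3). Set equal to p_1/p_2.
Solve for the ratio: x_2/x_1 = [(1/2)·p_1/p_2]^(1/3).
Substitute x_2 = (x_2/x_1)·x_1 into the budget: x_1* = M/(p_1 + p_2·(x_2/x_1)).
Numerically x_2/x_1 = 1.134225, so x_1* = 55/(30 + 10.28·1.134225) = 1.3202 and x_2* = 1.134225·1.3202 = 1.4974.
Expenditure on x_2: 10.28·1.4974 = 15.3935; share = 0.2799.

share on x_2 = 0.2799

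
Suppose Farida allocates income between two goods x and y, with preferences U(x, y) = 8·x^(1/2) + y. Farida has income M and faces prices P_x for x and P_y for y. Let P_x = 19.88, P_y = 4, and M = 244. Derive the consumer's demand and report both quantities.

Utility is quasi-linear in y; the FOC for x is 4/√x = P_x/P_y.
Solve: √x = 4·P_y/P_x, so x*(P_x,P_y) = (4·P_y/P_x)², and y* = (M − P_x·x*)/P_y.
Plugging in: x* = (4·4/19.88)² = 0.6477, y* = 57.7807.

x* = 0.6477, y* = 57.7807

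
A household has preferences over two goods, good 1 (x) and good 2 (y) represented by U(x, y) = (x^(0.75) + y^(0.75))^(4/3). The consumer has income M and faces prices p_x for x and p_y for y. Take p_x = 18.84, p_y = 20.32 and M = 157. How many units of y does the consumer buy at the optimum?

MRS = MU_x/MU_y = (y/x)^(0.25). Set equal to p_x/p_y.
Solve for the ratio: y/x = [p_x/p_y]^(4).
With the ratio pinned down, the budget gives x* = M/(p_x + p_y·(y/x)) and y* = (y/x)·x*.
Numerically y/x = 0.738973, so x* = 157/(18.84 + 20.32·0.738973) = 4.6373 and y* = 0.738973·4.6373 = 3.4268.

y* = 3.4268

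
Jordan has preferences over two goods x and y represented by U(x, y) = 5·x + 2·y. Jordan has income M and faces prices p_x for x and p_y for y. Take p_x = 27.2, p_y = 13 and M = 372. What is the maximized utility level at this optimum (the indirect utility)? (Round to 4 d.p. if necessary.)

Perfect substitutes: compare marginal utility per dollar. 5/p_x vs 2/p_y → 0.1838 vs 0.1538.
x gives more utility per dollar, so spend all income on x: x* = M/p_x, y* = 0.
Numerically: x* = 13.6765, y* = 0.
Utility at the optimum: U(13.6765, 0) = 68.3824.

V = 68.3824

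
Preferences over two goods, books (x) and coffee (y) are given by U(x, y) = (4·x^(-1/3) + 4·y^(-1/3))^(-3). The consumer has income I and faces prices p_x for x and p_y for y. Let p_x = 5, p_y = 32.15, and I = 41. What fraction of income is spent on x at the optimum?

MU_x ∝ 4·x^(-4/3), MU_y ∝ 4·y^(-4/3), so MRS = (y/x)^(4/3) = p_x/p_y.
Solve for the ratio: y/x = [p_x/p_y]^(0.75).
With the ratio pinned down, the budget gives x* = I/(p_x + p_y·(y/x)) and y* = (y/x)·x*.
Numerically y/x = 0.247652, so x* = 41/(5 + 32.15·0.247652) = 3.1631 and y* = 0.247652·3.1631 = 0.7833.
Expenditure on x: 5·3.1631 = 15.8154; share = 0.3857.

share on x = 0.3857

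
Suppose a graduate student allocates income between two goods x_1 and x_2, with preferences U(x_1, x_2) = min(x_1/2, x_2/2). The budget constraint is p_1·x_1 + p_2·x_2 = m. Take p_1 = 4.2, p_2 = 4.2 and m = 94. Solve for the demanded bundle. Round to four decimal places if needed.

Here 2·4.2 + 2·4.2 = 16.8, giving x_1* = 11.1905 and x_2* = 11.1905.

x_1* = 11.1905, x_2* = 11.1905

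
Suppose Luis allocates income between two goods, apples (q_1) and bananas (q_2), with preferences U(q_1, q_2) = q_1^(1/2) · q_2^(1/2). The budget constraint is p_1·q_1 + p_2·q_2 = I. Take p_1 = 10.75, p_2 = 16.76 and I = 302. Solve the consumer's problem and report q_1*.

q_1* = 14.0465

The MRS is q_2/q_1. Set MRS = p_1/p_2.
So 0.5·p_2·q_2 = 0.5·p_1·q_1; combined with the budget, a share 0.5 of income goes to q_1.
Demand: q_1*(p_1,p_2,I) = 0.5·I/p_1 and q_2* = 0.5·I/p_2.
At p_1=10.75, p_2=16.76, I=302: q_1* = 0.5·302/10.75 = 14.0465.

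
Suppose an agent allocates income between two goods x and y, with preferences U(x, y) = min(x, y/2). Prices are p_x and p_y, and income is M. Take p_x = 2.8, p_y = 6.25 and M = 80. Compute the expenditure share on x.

share on x = 0.183

Leontief preferences: the optimum is at the kink where x/1 = y/2, i.e. y = 2·x.
Budget: p_x·x + p_y·2·x = M, so (p_x + 2·p_y)·x = M.
Demand: x*(p_x,p_y,M) = M/(p_x + 2·p_y), y* = 2·M/(p_x + 2·p_y).
Here 2.8 + 2·6.25 = 15.3, giving x* = 5.2288 and y* = 10.4575.
Expenditure on x: 2.8·5.2288 = 14.6405; share = 0.183.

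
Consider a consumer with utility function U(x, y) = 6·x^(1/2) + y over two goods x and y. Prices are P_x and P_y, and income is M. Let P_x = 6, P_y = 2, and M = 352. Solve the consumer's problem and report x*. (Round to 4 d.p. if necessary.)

Set MRS = P_x/P_y: 3·x^(−1/2) = P_x/P_y.
Thus x* = (3·P_y/P_x)² — independent of M — with the rest of income spent on y.
Plugging in: x* = (3·2/6)² = 1.

x* = 1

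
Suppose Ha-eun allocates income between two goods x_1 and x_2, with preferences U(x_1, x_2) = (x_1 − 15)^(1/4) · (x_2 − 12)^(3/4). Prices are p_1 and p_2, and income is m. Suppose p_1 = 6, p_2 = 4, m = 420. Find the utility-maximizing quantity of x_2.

x_2* = 64.875

Discretionary income = 420 − 15·6 − 12·4 = 282; x_2* = 12 + 0.75·282/4 = 64.875.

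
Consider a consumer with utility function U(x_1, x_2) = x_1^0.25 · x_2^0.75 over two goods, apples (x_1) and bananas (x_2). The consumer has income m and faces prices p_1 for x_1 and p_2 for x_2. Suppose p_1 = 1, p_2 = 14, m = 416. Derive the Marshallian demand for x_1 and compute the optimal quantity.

Demand: x_1*(p_1,p_2,m) = 0.25·m/p_1 and x_2* = 0.75·m/p_2.
At p_1=1, p_2=14, m=416: x_1* = 0.25·416/1 = 104.

x_1* = 104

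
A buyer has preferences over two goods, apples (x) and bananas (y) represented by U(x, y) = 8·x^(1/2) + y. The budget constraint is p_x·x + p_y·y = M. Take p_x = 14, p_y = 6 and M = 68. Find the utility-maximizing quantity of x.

x* = 2.9388

Thus x* = (4·p_y/p_x)² — independent of M — with the rest of income spent on y.
Plugging in: x* = (4·6/14)² = 2.9388.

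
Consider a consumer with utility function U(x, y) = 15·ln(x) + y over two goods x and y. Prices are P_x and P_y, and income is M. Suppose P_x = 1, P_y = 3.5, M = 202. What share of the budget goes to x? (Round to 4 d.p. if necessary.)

Set MRS = P_x/P_y: (15/x)/1 = P_x/P_y.
So x*(P_x,P_y) = 15·P_y/P_x, independent of income; and y* = (M − 15·P_y)/P_y.
At the given prices: x* = 15·3.5/1 = 52.5, and y* = 42.7143.
Expenditure on x: 1·52.5 = 52.5; share = 0.2599.

share on x = 0.2599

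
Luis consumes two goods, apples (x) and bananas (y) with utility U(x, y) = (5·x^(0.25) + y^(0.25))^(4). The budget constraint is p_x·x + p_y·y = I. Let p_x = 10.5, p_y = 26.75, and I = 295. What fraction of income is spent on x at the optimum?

share on x = 0.9211

MRS = MU_x/MU_y = 5·(y/x)^(0.75). Set equal to p_x/p_y.
Hence y/x = ((1/5)·p_x/p_y)^(1/(0.75)), i.e. raised to the 4/3 power.
Substitute y = (y/x)·x into the budget: x* = I/(p_x + p_y·(y/x)).
Numerically y/x = 0.033615, so x* = 295/(10.5 + 26.75·0.033615) = 25.879 and y* = 0.033615·25.879 = 0.8699.
Expenditure on x: 10.5·25.879 = 271.7299; share = 0.9211.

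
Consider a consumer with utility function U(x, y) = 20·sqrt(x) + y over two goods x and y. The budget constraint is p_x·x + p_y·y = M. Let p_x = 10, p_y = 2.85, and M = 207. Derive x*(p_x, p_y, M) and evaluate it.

Utility is quasi-linear in y; the FOC for x is 10/√x = p_x/p_y.
Solve: √x = 10·p_y/p_x, so x*(p_x,p_y) = (10·p_y/p_x)², and y* = (M − p_x·x*)/p_y.
Plugging in: x* = (10·2.85/10)² = 8.1225.

x* = 8.1225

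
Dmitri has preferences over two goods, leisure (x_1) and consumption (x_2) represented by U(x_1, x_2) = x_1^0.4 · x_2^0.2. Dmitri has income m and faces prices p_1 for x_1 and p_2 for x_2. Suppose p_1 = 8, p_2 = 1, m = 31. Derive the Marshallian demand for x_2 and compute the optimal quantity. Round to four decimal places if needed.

MU_x_1/MU_x_2 = (0.4·x_2)/(0.2·x_1); tangency sets this equal to p_1/p_2.
Rearranging, p_2·x_2 = (1/2)·p_1·x_1. Substituting into the budget gives p_1·x_1·(1 + (1/2)) = m.
Demand: x_1*(p_1,p_2,m) = 2/3·m/p_1 and x_2* = 1/3·m/p_2.
At p_1=8, p_2=1, m=31: x_2* = 1/3·31/1 = 10.3333.

x_2* = 10.3333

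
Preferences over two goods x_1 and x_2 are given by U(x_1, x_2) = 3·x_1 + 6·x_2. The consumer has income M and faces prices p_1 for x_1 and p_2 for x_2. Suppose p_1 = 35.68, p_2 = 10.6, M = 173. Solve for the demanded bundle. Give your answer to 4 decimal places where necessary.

Linear utility — the consumer picks whichever good has higher MU/price: 3/35.68 = 0.0841 vs 6/10.6 = 0.566.
x_2 gives more utility per dollar, so spend all income on x_2: x_2* = M/p_2, x_1* = 0.
Numerically: x_1* = 0, x_2* = 16.3208.

x_1* = 0, x_2* = 16.3208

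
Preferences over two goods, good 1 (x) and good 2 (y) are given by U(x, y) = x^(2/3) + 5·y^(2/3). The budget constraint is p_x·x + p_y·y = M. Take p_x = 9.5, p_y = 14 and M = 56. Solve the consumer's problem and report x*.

x* = 0.1007

From the CES first-order condition, (1/5)·(y/x)^(1/3) = p_x/p_y.
Hence y/x = (5·p_x/p_y)^(1/(1/3)), i.e. raised to the 3 power.
Substitute y = (y/x)·x into the budget: x* = M/(p_x + p_y·(y/x)).
Numerically y/x = 39.056806, so x* = 56/(9.5 + 14·39.056806) = 0.1007.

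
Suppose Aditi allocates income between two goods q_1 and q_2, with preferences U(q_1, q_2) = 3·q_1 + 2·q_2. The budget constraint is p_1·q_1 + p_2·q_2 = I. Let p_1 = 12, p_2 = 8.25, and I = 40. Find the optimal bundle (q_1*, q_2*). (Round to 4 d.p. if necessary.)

Perfect substitutes: compare marginal utility per dollar. 3/p_1 vs 2/p_2 → 0.25 vs 0.2424.
q_1 gives more utility per dollar, so spend all income on q_1: q_1* = I/p_1, q_2* = 0.
Numerically: q_1* = 3.3333, q_2* = 0.

q_1* = 3.3333, q_2* = 0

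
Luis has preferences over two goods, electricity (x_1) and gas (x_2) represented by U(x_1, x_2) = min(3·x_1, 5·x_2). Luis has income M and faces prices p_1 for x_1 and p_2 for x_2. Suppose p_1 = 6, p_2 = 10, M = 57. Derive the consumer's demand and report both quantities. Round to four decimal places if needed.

Demand: x_1*(p_1,p_2,M) = 5·M/(5·p_1 + 3·p_2), x_2* = 3·M/(5·p_1 + 3·p_2).
Here 5·6 + 3·10 = 60, giving x_1* = 4.75 and x_2* = 2.85.

x_1* = 4.75, x_2* = 2.85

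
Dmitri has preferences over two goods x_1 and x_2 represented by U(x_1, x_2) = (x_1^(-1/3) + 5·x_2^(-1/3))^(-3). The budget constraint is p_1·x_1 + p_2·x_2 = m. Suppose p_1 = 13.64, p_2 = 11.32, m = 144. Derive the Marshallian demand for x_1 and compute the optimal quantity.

x_1* = 2.5188

Numerically x_2/x_1 = 3.845506, so x_1* = 144/(13.64 + 11.32·3.845506) = 2.5188.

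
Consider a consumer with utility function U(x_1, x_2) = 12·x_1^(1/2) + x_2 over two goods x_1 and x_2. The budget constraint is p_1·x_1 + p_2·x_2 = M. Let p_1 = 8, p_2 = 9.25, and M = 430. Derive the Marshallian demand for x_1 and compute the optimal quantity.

Utility is quasi-linear in x_2; the FOC for x_1 is 6/√x_1 = p_1/p_2.
Thus x_1* = (6·p_2/p_1)² — independent of M — with the rest of income spent on x_2.
Plugging in: x_1* = (6·9.25/8)² = 48.1289.

x_1* = 48.1289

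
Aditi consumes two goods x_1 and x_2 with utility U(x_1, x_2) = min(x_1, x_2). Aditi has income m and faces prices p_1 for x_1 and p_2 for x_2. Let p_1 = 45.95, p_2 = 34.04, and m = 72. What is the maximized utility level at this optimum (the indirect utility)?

Leontief preferences: the optimum is at the kink where x_1/1 = x_2/1, i.e. x_2 = x_1.
Budget: p_1·x_1 + p_2·x_1 = m, so (p_1 + p_2)·x_1 = m.
Demand: x_1*(p_1,p_2,m) = m/(p_1 + p_2), x_2* = m/(p_1 + p_2).
Here 45.95 + 34.04 = 79.99, giving x_1* = 0.9001 and x_2* = 0.9001.
Utility at the optimum: U(0.9001, 0.9001) = 0.9001.

V = 0.9001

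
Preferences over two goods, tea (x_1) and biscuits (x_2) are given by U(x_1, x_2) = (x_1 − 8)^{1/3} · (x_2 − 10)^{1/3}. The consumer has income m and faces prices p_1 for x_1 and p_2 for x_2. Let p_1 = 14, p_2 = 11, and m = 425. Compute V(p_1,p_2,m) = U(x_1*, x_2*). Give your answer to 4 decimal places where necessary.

After buying the subsistence bundle (8, 10), a share 0.5 of the remaining income goes to x_1: x_1* = 8 + 0.5·(m − 8p_1 − 10p_2)/p_1.
Discretionary income = 425 − 8·14 − 10·11 = 203; x_1* = 8 + 0.5·203/14 = 15.25; x_2* = 10 + 0.5·203/11 = 19.2273.
Utility at the optimum: U(15.25, 19.2273) = 4.0595.

V = 4.0595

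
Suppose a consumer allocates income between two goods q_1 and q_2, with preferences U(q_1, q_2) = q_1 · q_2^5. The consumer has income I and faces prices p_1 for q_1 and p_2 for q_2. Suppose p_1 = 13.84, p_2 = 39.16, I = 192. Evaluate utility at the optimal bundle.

V = 2632.694

The MRS is (1/5)·q_2/q_1. Set MRS = p_1/p_2.
So p_2·q_2 = 5·p_1·q_1; combined with the budget, a share 1/6 of income goes to q_1.
Demand: q_1*(p_1,p_2,I) = 1/6·I/p_1 and q_2* = 5/6·I/p_2.
At p_1=13.84, p_2=39.16, I=192: q_1* = 1/6·192/13.84 = 2.3121, q_2* = 4.0858.
Utility at the optimum: U(2.3121, 4.0858) = 2632.694.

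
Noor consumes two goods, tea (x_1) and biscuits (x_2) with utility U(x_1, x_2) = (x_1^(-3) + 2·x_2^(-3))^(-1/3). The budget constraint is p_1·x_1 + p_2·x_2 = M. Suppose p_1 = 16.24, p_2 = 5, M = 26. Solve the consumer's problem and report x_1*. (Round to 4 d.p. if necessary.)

x_1* = 1.0734

Numerically x_2/x_1 = 1.596473, so x_1* = 26/(16.24 + 5·1.596473) = 1.0734.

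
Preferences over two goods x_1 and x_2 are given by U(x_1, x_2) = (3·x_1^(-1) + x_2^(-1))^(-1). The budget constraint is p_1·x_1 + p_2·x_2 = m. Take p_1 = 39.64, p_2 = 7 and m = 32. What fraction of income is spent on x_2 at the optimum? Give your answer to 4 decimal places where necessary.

share on x_2 = 0.1952

Numerically x_2/x_1 = 1.373906, so x_1* = 32/(39.64 + 7·1.373906) = 0.6496 and x_2* = 1.373906·0.6496 = 0.8926.
Expenditure on x_2: 7·0.8926 = 6.2479; share = 0.1952.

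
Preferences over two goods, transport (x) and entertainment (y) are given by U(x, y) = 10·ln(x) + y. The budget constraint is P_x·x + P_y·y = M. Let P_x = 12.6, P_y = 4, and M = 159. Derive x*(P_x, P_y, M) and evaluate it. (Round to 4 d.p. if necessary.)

Set MRS = P_x/P_y: (10/x)/1 = P_x/P_y.
So x*(P_x,P_y) = 10·P_y/P_x, independent of income; and y* = (M − 10·P_y)/P_y.
At the given prices: x* = 10·4/12.6 = 3.1746.

x* = 3.1746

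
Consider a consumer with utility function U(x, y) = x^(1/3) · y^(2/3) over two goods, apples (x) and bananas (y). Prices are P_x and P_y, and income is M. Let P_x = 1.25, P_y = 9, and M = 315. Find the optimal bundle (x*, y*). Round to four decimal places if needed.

x* = 84, y* = 23.3333

MU_x/MU_y = (1/3·y)/(2/3·x); tangency sets this equal to P_x/P_y.
So 1/3·P_y·y = 2/3·P_x·x; combined with the budget, a share 1/3 of income goes to x.
Demand: x*(P_x,P_y,M) = 1/3·M/P_x and y* = 2/3·M/P_y.
At P_x=1.25, P_y=9, M=315: x* = 1/3·315/1.25 = 84, y* = 23.3333.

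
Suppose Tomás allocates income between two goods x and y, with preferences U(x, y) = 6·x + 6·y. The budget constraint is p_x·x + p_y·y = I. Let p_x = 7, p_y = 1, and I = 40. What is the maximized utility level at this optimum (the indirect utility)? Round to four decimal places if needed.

V = 240

Perfect substitutes: compare marginal utility per dollar. 6/p_x vs 6/p_y → 0.8571 vs 6.
y gives more utility per dollar, so spend all income on y: y* = I/p_y, x* = 0.
Numerically: x* = 0, y* = 40.
Utility at the optimum: U(0, 40) = 240.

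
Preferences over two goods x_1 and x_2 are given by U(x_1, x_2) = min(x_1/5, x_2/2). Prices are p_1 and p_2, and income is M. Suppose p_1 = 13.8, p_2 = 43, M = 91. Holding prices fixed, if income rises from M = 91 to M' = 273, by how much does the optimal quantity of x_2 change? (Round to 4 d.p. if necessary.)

Leontief preferences: the optimum is at the kink where x_1/5 = x_2/2, i.e. x_2 = (2/5)·x_1.
Budget: p_1·x_1 + p_2·(2/5)·x_1 = M, so (5·p_1 + 2·p_2)·x_1 = 5·M.
Demand: x_1*(p_1,p_2,M) = 5·M/(5·p_1 + 2·p_2), x_2* = 2·M/(5·p_1 + 2·p_2).
Here 5·13.8 + 2·43 = 155, giving x_2* = 1.1742.
At M' = 273: x_2* = 3.5226. Change: 3.5226 − 1.1742 = 2.3484.

Δx_2* = 2.3484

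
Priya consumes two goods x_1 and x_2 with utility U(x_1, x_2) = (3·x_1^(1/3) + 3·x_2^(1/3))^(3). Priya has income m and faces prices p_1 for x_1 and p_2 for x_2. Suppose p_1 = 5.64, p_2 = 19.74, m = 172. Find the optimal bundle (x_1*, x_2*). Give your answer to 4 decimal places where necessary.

MRS = MU_x_1/MU_x_2 = (x_2/x_1)^(2/3). Set equal to p_1/p_2.
Hence x_2/x_1 = (p_1/p_2)^(1/(2/3)), i.e. raised to the 1.5 power.
With the ratio pinned down, the budget gives x_1* = m/(p_1 + p_2·(x_2/x_1)) and x_2* = (x_2/x_1)·x_1*.
Numerically x_2/x_1 = 0.152721, so x_1* = 172/(5.64 + 19.74·0.152721) = 19.8736 and x_2* = 0.152721·19.8736 = 3.0351.

x_1* = 19.8736, x_2* = 3.0351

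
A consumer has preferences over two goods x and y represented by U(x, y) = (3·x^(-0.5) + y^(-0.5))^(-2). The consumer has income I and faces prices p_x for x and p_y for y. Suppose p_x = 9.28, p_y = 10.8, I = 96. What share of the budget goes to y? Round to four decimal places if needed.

MRS = MU_x/MU_y = 3·(y/x)^(1.5). Set equal to p_x/p_y.
Hence y/x = ((1/3)·p_x/p_y)^(1/(1.5)), i.e. raised to the 2/3 power.
Substitute y = (y/x)·x into the budget: x* = I/(p_x + p_y·(y/x)).
Numerically y/x = 0.434512, so x* = 96/(9.28 + 10.8·0.434512) = 6.8705 and y* = 0.434512·6.8705 = 2.9853.
Expenditure on y: 10.8·2.9853 = 32.2415; share = 0.3358.

share on y = 0.3358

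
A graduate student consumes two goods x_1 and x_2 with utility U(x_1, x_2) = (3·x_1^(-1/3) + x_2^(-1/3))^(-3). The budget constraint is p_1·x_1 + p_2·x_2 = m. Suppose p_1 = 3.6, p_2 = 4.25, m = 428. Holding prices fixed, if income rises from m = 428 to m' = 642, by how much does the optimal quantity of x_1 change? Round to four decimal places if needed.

Δx_1* = 40.7914

MU_x_1 ∝ 3·x_1^(-4/3), MU_x_2 ∝ x_2^(-4/3), so MRS = 3·(x_2/x_1)^(4/3) = p_1/p_2.
Solve for the ratio: x_2/x_1 = [(1/3)·p_1/p_2]^(0.75).
Substitute x_2 = (x_2/x_1)·x_1 into the budget: x_1* = m/(p_1 + p_2·(x_2/x_1)).
Numerically x_2/x_1 = 0.387342, so x_1* = 428/(3.6 + 4.25·0.387342) = 81.5828.
At m' = 642: x_1* = 122.3742. Change: 122.3742 − 81.5828 = 40.7914.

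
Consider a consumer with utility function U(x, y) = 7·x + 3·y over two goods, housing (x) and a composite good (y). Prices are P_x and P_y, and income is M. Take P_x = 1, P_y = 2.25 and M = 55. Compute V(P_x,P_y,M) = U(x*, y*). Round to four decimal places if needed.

V = 385

Perfect substitutes: compare marginal utility per dollar. 7/P_x vs 3/P_y → 7 vs 1.3333.
x gives more utility per dollar, so spend all income on x: x* = M/P_x, y* = 0.
Numerically: x* = 55, y* = 0.
Utility at the optimum: U(55, 0) = 385.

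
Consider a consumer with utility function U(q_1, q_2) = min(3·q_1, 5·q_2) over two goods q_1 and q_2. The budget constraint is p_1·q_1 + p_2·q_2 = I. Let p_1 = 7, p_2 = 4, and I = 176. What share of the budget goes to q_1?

Leontief preferences: the optimum is at the kink where q_1/5 = q_2/3, i.e. q_2 = (3/5)·q_1.
Budget: p_1·q_1 + p_2·(3/5)·q_1 = I, so (5·p_1 + 3·p_2)·q_1 = 5·I.
Demand: q_1*(p_1,p_2,I) = 5·I/(5·p_1 + 3·p_2), q_2* = 3·I/(5·p_1 + 3·p_2).
Here 5·7 + 3·4 = 47, giving q_1* = 18.7234 and q_2* = 11.234.
Expenditure on q_1: 7·18.7234 = 131.0638; share = 0.7447.

share on q_1 = 0.7447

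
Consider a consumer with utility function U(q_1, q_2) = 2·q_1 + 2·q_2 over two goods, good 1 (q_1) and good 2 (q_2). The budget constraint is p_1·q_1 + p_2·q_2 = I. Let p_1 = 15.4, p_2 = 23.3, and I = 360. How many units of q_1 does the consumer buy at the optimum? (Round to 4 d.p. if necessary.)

q_1* = 23.3766

q_1 gives more utility per dollar, so spend all income on q_1: q_1* = I/p_1, q_2* = 0.
Numerically: q_1* = 23.3766, q_2* = 0.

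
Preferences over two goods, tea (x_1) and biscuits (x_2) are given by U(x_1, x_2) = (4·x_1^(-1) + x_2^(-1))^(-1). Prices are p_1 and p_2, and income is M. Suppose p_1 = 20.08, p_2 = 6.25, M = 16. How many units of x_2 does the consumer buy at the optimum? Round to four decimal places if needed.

MU_x_1 ∝ 4·x_1^(-2), MU_x_2 ∝ x_2^(-2), so MRS = 4·(x_2/x_1)^(2) = p_1/p_2.
Hence x_2/x_1 = ((1/4)·p_1/p_2)^(1/(2)), i.e. raised to the 0.5 power.
With the ratio pinned down, the budget gives x_1* = M/(p_1 + p_2·(x_2/x_1)) and x_2* = (x_2/x_1)·x_1*.
Numerically x_2/x_1 = 0.896214, so x_1* = 16/(20.08 + 6.25·0.896214) = 0.623 and x_2* = 0.896214·0.623 = 0.5584.

x_2* = 0.5584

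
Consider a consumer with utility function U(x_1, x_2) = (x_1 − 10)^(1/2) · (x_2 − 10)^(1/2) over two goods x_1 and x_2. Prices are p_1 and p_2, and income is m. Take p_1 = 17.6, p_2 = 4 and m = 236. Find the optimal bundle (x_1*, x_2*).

x_1* = 10.5682, x_2* = 12.5

MRS = (x_2−10)/(x_1−10). Tangency with p_1/p_2 gives x_2−10 = (p_1/p_2)·(x_1−10).
After buying the subsistence bundle (10, 10), a share 0.5 of the remaining income goes to x_1: x_1* = 10 + 0.5·(m − 10p_1 − 10p_2)/p_1.
Discretionary income = 236 − 10·17.6 − 10·4 = 20; x_1* = 10 + 0.5·20/17.6 = 10.5682; x_2* = 10 + 0.5·20/4 = 12.5.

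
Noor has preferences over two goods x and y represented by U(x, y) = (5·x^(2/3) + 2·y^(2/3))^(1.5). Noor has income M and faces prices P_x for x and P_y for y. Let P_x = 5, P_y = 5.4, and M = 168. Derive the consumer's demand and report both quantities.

x* = 31.8523, y* = 1.6183

MU_x ∝ 5·x^(-1/3), MU_y ∝ 2·y^(-1/3), so MRS = (5/2)·(y/x)^(1/3) = P_x/P_y.
Solve for the ratio: y/x = [(2/5)·P_x/P_y]^(3).
Substitute y = (y/x)·x into the budget: x* = M/(P_x + P_y·(y/x)).
Numerically y/x = 0.050805, so x* = 168/(5 + 5.4·0.050805) = 31.8523 and y* = 0.050805·31.8523 = 1.6183.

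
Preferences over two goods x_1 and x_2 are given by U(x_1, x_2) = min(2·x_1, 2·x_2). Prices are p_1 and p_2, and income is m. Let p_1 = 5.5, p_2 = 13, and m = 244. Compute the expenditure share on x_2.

Here 2·5.5 + 2·13 = 37, giving x_1* = 13.1892 and x_2* = 13.1892.
Expenditure on x_2: 13·13.1892 = 171.4595; share = 0.7027.

share on x_2 = 0.7027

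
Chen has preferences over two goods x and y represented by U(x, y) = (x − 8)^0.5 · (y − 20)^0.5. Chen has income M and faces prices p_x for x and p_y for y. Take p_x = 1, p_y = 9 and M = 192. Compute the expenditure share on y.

After buying the subsistence bundle (8, 20), a share 0.5 of the remaining income goes to x: x* = 8 + 0.5·(M − 8p_x − 20p_y)/p_x.
Discretionary income = 192 − 8·1 − 20·9 = 4; x* = 8 + 0.5·4/1 = 10; y* = 20 + 0.5·4/9 = 20.2222.
Expenditure on y: 9·20.2222 = 182; share = 0.9479.

share on y = 0.9479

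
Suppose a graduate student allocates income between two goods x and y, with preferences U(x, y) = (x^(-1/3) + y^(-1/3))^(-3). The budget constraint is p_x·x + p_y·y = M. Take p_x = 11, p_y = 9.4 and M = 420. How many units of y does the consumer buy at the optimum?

y* = 21.9015

MU_x ∝ x^(-4/3), MU_y ∝ y^(-4/3), so MRS = (y/x)^(4/3) = p_x/p_y.
Hence y/x = (p_x/p_y)^(1/(4/3)), i.e. raised to the 0.75 power.
Substitute y = (y/x)·x into the budget: x* = M/(p_x + p_y·(y/x)).
Numerically y/x = 1.125119, so x* = 420/(11 + 9.4·1.125119) = 19.466 and y* = 1.125119·19.466 = 21.9015.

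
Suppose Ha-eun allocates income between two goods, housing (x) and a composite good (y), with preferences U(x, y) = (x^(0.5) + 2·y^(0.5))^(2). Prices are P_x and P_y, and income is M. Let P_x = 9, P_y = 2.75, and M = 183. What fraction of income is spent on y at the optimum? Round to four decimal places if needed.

share on y = 0.929

With the ratio pinned down, the budget gives x* = M/(P_x + P_y·(y/x)) and y* = (y/x)·x*.
Numerically y/x = 42.842975, so x* = 183/(9 + 2.75·42.842975) = 1.443 and y* = 42.842975·1.443 = 61.8229.
Expenditure on y: 2.75·61.8229 = 170.0129; share = 0.929.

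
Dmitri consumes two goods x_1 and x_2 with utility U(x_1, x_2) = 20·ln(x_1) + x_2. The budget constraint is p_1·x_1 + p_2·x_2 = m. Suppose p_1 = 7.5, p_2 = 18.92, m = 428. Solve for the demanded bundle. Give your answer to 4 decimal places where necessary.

x_1* = 50.4533, x_2* = 2.6216

MU_x_1 = 20/x_1, MU_x_2 = 1. Tangency: 20/x_1 = p_1/p_2.
So x_1*(p_1,p_2) = 20·p_2/p_1, independent of income; and x_2* = (m − 20·p_2)/p_2.
At the given prices: x_1* = 20·18.92/7.5 = 50.4533, and x_2* = 2.6216.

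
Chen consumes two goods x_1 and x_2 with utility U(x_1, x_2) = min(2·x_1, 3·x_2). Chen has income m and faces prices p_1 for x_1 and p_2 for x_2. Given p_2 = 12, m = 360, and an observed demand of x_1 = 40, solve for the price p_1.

p_1 = 1

With perfect complements, no substitution: consume in ratio x_1:x_2 = 3:2.
Budget: p_1·x_1 + p_2·(2/3)·x_1 = m, so (3·p_1 + 2·p_2)·x_1 = 3·m.
Demand: x_1*(p_1,p_2,m) = 3·m/(3·p_1 + 2·p_2), x_2* = 2·m/(3·p_1 + 2·p_2).
Set x_1* = 40 in the demand function and solve for p_1: p_1 = 1.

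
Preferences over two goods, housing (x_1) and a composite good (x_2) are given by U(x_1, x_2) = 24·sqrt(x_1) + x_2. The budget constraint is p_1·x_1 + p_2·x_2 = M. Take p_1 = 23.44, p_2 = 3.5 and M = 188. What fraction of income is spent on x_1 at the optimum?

Thus x_1* = (12·p_2/p_1)² — independent of M — with the rest of income spent on x_2.
Plugging in: x_1* = (12·3.5/23.44)² = 3.2106, x_2* = 32.2126.
Expenditure on x_1: 23.44·3.2106 = 75.256; share = 0.4003.

share on x_1 = 0.4003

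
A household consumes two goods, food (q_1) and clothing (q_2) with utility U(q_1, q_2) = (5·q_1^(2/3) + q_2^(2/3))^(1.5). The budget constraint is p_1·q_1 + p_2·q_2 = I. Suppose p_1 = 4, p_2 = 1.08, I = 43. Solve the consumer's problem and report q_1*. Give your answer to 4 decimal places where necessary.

From the CES first-order condition, 5·(q_2/q_1)^(1/3) = p_1/p_2.
Solve for the ratio: q_2/q_1 = [(1/5)·p_1/p_2]^(3).
Substitute q_2 = (q_2/q_1)·q_1 into the budget: q_1* = I/(p_1 + p_2·(q_2/q_1)).
Numerically q_2/q_1 = 0.406442, so q_1* = 43/(4 + 1.08·0.406442) = 9.687.

q_1* = 9.687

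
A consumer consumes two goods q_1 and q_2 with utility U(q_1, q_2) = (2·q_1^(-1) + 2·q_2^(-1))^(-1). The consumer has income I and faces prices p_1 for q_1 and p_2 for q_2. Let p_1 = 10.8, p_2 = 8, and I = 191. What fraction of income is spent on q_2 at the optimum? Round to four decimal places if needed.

With the ratio pinned down, the budget gives q_1* = I/(p_1 + p_2·(q_2/q_1)) and q_2* = (q_2/q_1)·q_1*.
Numerically q_2/q_1 = 1.161895, so q_1* = 191/(10.8 + 8·1.161895) = 9.5048 and q_2* = 1.161895·9.5048 = 11.0436.
Expenditure on q_2: 8·11.0436 = 88.3484; share = 0.4626.

share on q_2 = 0.4626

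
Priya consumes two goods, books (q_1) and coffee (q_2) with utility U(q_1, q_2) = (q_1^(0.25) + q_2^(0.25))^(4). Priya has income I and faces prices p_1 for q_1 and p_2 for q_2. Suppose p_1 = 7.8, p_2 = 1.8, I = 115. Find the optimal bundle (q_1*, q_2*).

q_1* = 5.6052, q_2* = 39.5995

MU_q_1 ∝ q_1^(-0.75), MU_q_2 ∝ q_2^(-0.75), so MRS = (q_2/q_1)^(0.75) = p_1/p_2.
Solve for the ratio: q_2/q_1 = [p_1/p_2]^(4/3).
With the ratio pinned down, the budget gives q_1* = I/(p_1 + p_2·(q_2/q_1)) and q_2* = (q_2/q_1)·q_1*.
Numerically q_2/q_1 = 7.064739, so q_1* = 115/(7.8 + 1.8·7.064739) = 5.6052 and q_2* = 7.064739·5.6052 = 39.5995.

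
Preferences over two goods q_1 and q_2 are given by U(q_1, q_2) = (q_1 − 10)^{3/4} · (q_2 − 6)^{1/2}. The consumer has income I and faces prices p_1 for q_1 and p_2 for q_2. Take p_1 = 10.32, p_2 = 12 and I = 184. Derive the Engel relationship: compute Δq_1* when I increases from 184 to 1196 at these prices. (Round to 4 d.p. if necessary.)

Δq_1* = 58.8372

MRS = (3/2)·(q_2−6)/(q_1−10). Tangency with p_1/p_2 gives q_2−6 = (2/3)·(p_1/p_2)·(q_1−10).
Substituting into the budget: q_1* = 10 + 0.6·(I − 10·p_1 − 6·p_2)/p_1, and q_2* = 6 + 0.4·(…)/p_2.
Discretionary income = 184 − 10·10.32 − 6·12 = 8.8; q_1* = 10 + 0.6·8.8/10.32 = 10.5116.
At I' = 1196: q_1* = 69.3488. Change: 69.3488 − 10.5116 = 58.8372.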